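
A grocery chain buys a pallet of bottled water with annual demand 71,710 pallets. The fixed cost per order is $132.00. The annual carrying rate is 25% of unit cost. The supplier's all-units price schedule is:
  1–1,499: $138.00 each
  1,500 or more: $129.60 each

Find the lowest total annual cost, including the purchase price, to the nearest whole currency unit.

Holding cost per unit per year at price C is H = 0.25·C.
Candidates are each tier's EOQ (if it falls in that tier) and each price-break quantity.
EOQ at $138.00 = 740.8 (feasible in tier 1): TC = 71,710×$138.00 + (71,710/740.8)×132 + (740.8/2)×0.25×$138.00 = $9,921,536.50.
EOQ at $129.60 = 764.4 < 1500, so use break Q=1500: TC = 71,710×$129.60 + (71,710/1500.0)×132 + (1500.0/2)×0.25×$129.60 = $9,324,226.48.
Lowest total cost among the candidates is at Q = 1500.0.

TC* ≈ $9,324,226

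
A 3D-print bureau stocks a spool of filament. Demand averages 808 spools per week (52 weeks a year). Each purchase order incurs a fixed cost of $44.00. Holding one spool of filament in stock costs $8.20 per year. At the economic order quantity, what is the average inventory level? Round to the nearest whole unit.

Average inventory ≈ 336 spools

Annual demand D = 808 × 52 = 42,016.
EOQ = √(2DS/H) = √(2 × 42,016 × 44 / 8.2) ≈ 671.49.
Average inventory = Q*/2 ≈ 671.49 / 2 = 335.747.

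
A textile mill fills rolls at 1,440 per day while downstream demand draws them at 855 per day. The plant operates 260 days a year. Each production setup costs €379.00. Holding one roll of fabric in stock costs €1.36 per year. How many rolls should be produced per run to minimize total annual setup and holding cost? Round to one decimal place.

Q* ≈ 17,463.8 rolls

Annual demand D = 855 × 260 = 222,300.
Production build-up factor (1 − d/p) = 1 − 855/1,440 = 0.4062.
Q* = √(2DS / (H(1 − d/p))) = √(2 × 222,300 × 379 / (1.36 × 0.4062)).
= √(168,503,400 / 0.5525) ≈ 17463.778.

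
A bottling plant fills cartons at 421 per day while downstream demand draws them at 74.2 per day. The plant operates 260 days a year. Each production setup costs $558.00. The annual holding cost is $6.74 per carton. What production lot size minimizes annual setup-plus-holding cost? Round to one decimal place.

Q* ≈ 1,969.2 cartons

Annual demand D = 74.2 × 260 = 19,292.
Production build-up factor (1 − d/p) = 1 − 74.2/421 = 0.8238.
Q* = √(2DS / (H(1 − d/p))) = √(2 × 19,292 × 558 / (6.74 × 0.8238)).
= √(21,529,872 / 5.5521) ≈ 1969.211.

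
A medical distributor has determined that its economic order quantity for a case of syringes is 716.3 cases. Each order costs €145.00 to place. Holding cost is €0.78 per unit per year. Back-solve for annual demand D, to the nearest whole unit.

The basic EOQ model gives Q* = √(2DS/H); rearrange for the unknown.
From Q* = √(2DS/H): D = Q*²H / (2S) = 716.3² × 0.78 / (2 × 145) = 1380.024.

D ≈ 1,380 cases per year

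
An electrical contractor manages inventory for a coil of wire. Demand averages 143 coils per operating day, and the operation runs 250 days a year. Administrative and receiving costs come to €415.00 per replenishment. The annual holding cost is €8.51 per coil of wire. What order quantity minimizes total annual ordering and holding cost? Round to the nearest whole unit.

Q* ≈ 1,867 coils

Annual demand D = 143 × 250 = 35,750.
EOQ = √(2DS / H) = √(2 × 35,750 × 415 / 8.51).
= √(29,672,500 / 8.51) = √3,486,780.2585 ≈ 1867.292.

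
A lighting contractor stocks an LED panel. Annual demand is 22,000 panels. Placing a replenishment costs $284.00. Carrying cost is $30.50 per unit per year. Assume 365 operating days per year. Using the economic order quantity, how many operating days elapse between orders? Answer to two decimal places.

T ≈ 10.62 days

The optimal lot size = √(2DS/H) = √(2 × 22,000 × 284 / 30.5) ≈ 640.08.
Cycle time = Q*/D × 365 = 640.08 / 22,000 × 365 ≈ 10.620 days.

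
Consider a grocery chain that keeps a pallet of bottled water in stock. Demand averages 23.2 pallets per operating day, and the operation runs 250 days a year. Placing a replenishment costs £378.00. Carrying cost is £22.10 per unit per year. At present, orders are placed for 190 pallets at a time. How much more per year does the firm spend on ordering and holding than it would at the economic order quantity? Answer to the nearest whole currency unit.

Extra cost ≈ £3,794 per year

Annual demand D = 23.2 × 250 = 5,800.
EOQ = √(2DS/H) = √(2 × 5,800 × 378 / 22.1) ≈ 445.43.
Cost at Q* = (D/Q*)S + (Q*/2)H = √(2DSH) ≈ £9,843.99.
Cost at Q = 190: (5,800/190)×378 + (190/2)×22.1 = £11,538.95 + £2,099.50 = £13,638.45.
Excess = £13,638.45 − £9,843.99 = £3,794.46.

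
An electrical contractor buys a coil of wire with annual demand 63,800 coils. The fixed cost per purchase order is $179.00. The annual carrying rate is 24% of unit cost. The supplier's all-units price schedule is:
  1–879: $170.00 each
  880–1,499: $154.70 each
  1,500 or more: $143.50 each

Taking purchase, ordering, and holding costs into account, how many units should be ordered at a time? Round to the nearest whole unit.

Q* ≈ 1,500 coils

Holding cost per unit per year at price C is H = 0.24·C.
Candidates are each tier's EOQ (if it falls in that tier) and each price-break quantity.
EOQ at $170.00 = 748.2 (feasible in tier 1): TC = 63,800×$170.00 + (63,800/748.2)×179 + (748.2/2)×0.24×$170.00 = $10,876,526.85.
EOQ at $154.70 = 784.3 < 880, so use break Q=880: TC = 63,800×$154.70 + (63,800/880.0)×179 + (880.0/2)×0.24×$154.70 = $9,899,173.82.
EOQ at $143.50 = 814.4 < 1500, so use break Q=1500: TC = 63,800×$143.50 + (63,800/1500.0)×179 + (1500.0/2)×0.24×$143.50 = $9,188,743.47.
Lowest total cost is $9,188,743.47 at Q = 1500.0.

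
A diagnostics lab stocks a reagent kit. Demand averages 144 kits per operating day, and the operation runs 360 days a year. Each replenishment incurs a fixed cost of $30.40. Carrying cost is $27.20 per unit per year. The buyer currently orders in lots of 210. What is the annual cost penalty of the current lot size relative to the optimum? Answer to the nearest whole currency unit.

Extra cost ≈ $1,101 per year

Annual demand D = 144 × 360 = 51,840.
EOQ = √(2DS/H) = √(2 × 51,840 × 30.4 / 27.2) ≈ 340.41.
Cost at Q* = (D/Q*)S + (Q*/2)H = √(2DSH) ≈ $9,259.10.
Cost at Q = 210: (51,840/210)×30.4 + (210/2)×27.2 = $7,504.46 + $2,856.00 = $10,360.46.
Excess = $10,360.46 − $9,259.10 = $1,101.36.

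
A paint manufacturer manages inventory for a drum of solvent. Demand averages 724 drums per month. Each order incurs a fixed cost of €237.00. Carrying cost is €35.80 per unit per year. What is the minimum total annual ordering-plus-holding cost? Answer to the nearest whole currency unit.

TC* ≈ €12,142

Annual demand D = 724 × 12 = 8,688.
EOQ = √(2DS/H) = √(2 × 8,688 × 237 / 35.8) ≈ 339.16.
At Q*, ordering cost (D/Q*)S equals holding cost (Q*/2)H, each = √(DSH/2).
Minimum total = √(2DSH) = √(2 × 8,688 × 237 × 35.8) ≈ 12142.010.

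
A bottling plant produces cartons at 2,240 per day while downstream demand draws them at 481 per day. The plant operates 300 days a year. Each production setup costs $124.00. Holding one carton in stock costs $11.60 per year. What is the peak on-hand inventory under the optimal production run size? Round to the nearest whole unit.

I_max ≈ 1,556 cartons

Annual demand D = 481 × 300 = 144,300.
Production build-up factor (1 − d/p) = 1 − 481/2,240 = 0.7853.
Q* = √(2DS / (H(1 − d/p))) = √(2 × 144,300 × 124 / (11.6 × 0.7853)).
= √(35,786,400 / 9.1091) ≈ 1982.080.
Maximum inventory = Q*(1 − d/p) = 1982.080 × 0.7853 ≈ 1556.463.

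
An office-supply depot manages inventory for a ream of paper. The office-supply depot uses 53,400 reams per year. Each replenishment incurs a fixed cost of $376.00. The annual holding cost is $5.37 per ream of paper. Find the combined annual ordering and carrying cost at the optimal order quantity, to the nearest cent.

TC* ≈ $14,684.75

EOQ = √(2DS/H) = √(2 × 53,400 × 376 / 5.37) ≈ 2734.59.
At Q*, ordering cost (D/Q*)S equals holding cost (Q*/2)H, each = √(DSH/2).
Minimum total = √(2DSH) = √(2 × 53,400 × 376 × 5.37) ≈ 14684.755.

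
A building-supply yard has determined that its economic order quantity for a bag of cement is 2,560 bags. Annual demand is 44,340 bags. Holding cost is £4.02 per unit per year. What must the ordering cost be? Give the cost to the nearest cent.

S ≈ £297.08

The basic EOQ model gives Q* = √(2DS/H); rearrange for the unknown.
From Q* = √(2DS/H): S = Q*²H / (2D) = 2,560² × 4.02 / (2 × 44,340) = 297.0847.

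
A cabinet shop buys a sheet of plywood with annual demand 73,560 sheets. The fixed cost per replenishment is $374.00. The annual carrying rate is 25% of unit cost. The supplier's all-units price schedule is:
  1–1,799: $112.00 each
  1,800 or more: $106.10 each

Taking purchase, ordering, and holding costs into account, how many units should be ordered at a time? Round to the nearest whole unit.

Holding cost per unit per year at price C is H = 0.25·C.
Evaluate total cost at each tier's feasible EOQ or, if the EOQ is below the tier, at the tier's minimum quantity.
EOQ at $112.00 = 1401.8 (feasible in tier 1): TC = 73,560×$112.00 + (73,560/1401.8)×374 + (1401.8/2)×0.25×$112.00 = $8,277,971.00.
EOQ at $106.10 = 1440.3 < 1800, so use break Q=1800: TC = 73,560×$106.10 + (73,560/1800.0)×374 + (1800.0/2)×0.25×$106.10 = $7,843,872.63.
Lowest total cost is $7,843,872.63 at Q = 1800.0.

Q* ≈ 1,800 sheets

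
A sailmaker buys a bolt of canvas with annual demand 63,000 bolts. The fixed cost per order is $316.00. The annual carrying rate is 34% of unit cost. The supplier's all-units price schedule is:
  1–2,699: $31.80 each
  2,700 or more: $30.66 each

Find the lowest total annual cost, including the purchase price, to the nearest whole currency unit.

TC* ≈ $1,953,026

Holding cost per unit per year at price C is H = 0.34·C.
Candidates are each tier's EOQ (if it falls in that tier) and each price-break quantity.
EOQ at $31.80 = 1919.0 (feasible in tier 1): TC = 63,000×$31.80 + (63,000/1919.0)×316 + (1919.0/2)×0.34×$31.80 = $2,024,148.27.
EOQ at $30.66 = 1954.4 < 2700, so use break Q=2700: TC = 63,000×$30.66 + (63,000/2700.0)×316 + (2700.0/2)×0.34×$30.66 = $1,953,026.27.
Lowest total cost among the candidates is at Q = 2700.0.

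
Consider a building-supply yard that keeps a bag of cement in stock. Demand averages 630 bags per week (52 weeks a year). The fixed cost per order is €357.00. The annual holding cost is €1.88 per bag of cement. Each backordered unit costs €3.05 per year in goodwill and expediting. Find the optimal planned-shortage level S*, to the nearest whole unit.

Annual demand D = 630 × 52 = 32,760.
With planned backorders, Q* = √(2DS/H) · √((H+B)/B).
√(2DS/H) = √(2 × 32,760 × 357 / 1.88) = 3527.298.
√((H+B)/B) = √((1.88+3.05)/3.05) = 1.2714.
Q* ≈ 4484.517.
S* = Q* · H/(H+B) = 4484.517 × 1.88/4.93 ≈ 1710.120.

S* ≈ 1,710 bags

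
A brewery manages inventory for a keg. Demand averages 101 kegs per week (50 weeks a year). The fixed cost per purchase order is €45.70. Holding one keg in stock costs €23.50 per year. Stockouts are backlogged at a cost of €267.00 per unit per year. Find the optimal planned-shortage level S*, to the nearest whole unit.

S* ≈ 12 kegs

Annual demand D = 101 × 50 = 5,050.
With planned backorders, Q* = √(2DS/H) · √((H+B)/B).
√(2DS/H) = √(2 × 5,050 × 45.7 / 23.5) = 140.147.
√((H+B)/B) = √((23.5+267)/267) = 1.0431.
Q* ≈ 146.185.
S* = Q* · H/(H+B) = 146.185 × 23.5/290.5 ≈ 11.826.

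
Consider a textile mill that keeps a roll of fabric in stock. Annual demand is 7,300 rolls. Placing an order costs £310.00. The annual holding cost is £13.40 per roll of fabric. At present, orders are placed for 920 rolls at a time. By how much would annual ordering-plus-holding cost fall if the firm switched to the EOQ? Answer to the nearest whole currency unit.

Extra cost ≈ £836 per year

EOQ = √(2DS/H) = √(2 × 7,300 × 310 / 13.4) ≈ 581.17.
Cost at Q* = (D/Q*)S + (Q*/2)H = √(2DSH) ≈ £7,787.71.
Cost at Q = 920: (7,300/920)×310 + (920/2)×13.4 = £2,459.78 + £6,164.00 = £8,623.78.
Excess = £8,623.78 − £7,787.71 = £836.07.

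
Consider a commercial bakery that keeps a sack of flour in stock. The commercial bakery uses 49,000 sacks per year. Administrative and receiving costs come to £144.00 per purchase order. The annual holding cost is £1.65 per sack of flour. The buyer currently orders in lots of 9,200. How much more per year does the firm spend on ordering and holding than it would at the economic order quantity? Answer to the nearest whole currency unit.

EOQ = √(2DS/H) = √(2 × 49,000 × 144 / 1.65) ≈ 2924.50.
Cost at Q* = (D/Q*)S + (Q*/2)H = √(2DSH) ≈ £4,825.43.
Cost at Q = 9,200: (49,000/9,200)×144 + (9,200/2)×1.65 = £766.96 + £7,590.00 = £8,356.96.
Excess = £8,356.96 − £4,825.43 = £3,531.52.

Extra cost ≈ £3,532 per year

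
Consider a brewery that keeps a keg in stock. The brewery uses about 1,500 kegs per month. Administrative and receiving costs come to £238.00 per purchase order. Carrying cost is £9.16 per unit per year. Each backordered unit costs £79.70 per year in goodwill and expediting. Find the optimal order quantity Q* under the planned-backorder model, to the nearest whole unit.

Q* ≈ 1,021 kegs

Annual demand D = 1,500 × 12 = 18,000.
With planned backorders, Q* = √(2DS/H) · √((H+B)/B).
√(2DS/H) = √(2 × 18,000 × 238 / 9.16) = 967.146.
√((H+B)/B) = √((9.16+79.7)/79.7) = 1.0559.
Q* ≈ 1021.212.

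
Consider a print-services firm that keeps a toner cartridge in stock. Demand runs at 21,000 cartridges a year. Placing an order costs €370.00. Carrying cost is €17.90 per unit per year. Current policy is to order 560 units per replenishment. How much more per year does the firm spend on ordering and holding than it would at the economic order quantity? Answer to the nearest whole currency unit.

EOQ = √(2DS/H) = √(2 × 21,000 × 370 / 17.9) ≈ 931.75.
Cost at Q* = (D/Q*)S + (Q*/2)H = √(2DSH) ≈ €16,678.31.
Cost at Q = 560: (21,000/560)×370 + (560/2)×17.9 = €13,875.00 + €5,012.00 = €18,887.00.
Excess = €18,887.00 − €16,678.31 = €2,208.69.

Extra cost ≈ €2,209 per year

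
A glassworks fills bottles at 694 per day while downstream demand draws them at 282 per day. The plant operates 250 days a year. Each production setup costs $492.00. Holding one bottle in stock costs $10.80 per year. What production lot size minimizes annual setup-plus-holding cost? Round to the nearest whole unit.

Annual demand D = 282 × 250 = 70,500.
Production build-up factor (1 − d/p) = 1 − 282/694 = 0.5937.
Q* = √(2DS / (H(1 − d/p))) = √(2 × 70,500 × 492 / (10.8 × 0.5937)).
= √(69,372,000 / 6.4115) ≈ 3289.360.

Q* ≈ 3,289 bottles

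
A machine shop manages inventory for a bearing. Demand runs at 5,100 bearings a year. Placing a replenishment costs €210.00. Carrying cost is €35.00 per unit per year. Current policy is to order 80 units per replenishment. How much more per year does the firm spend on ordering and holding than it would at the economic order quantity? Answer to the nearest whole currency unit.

Extra cost ≈ €6,129 per year

EOQ = √(2DS/H) = √(2 × 5,100 × 210 / 35) ≈ 247.39.
Cost at Q* = (D/Q*)S + (Q*/2)H = √(2DSH) ≈ €8,658.52.
Cost at Q = 80: (5,100/80)×210 + (80/2)×35 = €13,387.50 + €1,400.00 = €14,787.50.
Excess = €14,787.50 − €8,658.52 = €6,128.98.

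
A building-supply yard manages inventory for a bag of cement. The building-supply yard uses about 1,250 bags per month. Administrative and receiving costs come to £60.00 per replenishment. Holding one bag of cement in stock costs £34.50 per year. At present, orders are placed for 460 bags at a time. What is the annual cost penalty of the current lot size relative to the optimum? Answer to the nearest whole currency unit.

Extra cost ≈ £2,011 per year

Annual demand D = 1,250 × 12 = 15,000.
EOQ = √(2DS/H) = √(2 × 15,000 × 60 / 34.5) ≈ 228.42.
Cost at Q* = (D/Q*)S + (Q*/2)H = √(2DSH) ≈ £7,880.36.
Cost at Q = 460: (15,000/460)×60 + (460/2)×34.5 = £1,956.52 + £7,935.00 = £9,891.52.
Excess = £9,891.52 − £7,880.36 = £2,011.17.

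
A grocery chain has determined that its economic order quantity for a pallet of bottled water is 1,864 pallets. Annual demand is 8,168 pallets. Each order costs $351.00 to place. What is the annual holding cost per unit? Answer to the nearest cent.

H ≈ $1.65

Squaring Q* = √(2DS/H) gives Q*² = 2DS/H.
From Q* = √(2DS/H): H = 2DS / Q*² = 2 × 8,168 × 351 / 1,864² = 1.6503.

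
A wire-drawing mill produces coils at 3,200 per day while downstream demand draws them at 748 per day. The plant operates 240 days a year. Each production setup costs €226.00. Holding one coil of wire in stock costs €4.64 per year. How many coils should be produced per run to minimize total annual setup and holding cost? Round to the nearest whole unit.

Q* ≈ 4,777 coils

Annual demand D = 748 × 240 = 179,520.
Production build-up factor (1 − d/p) = 1 − 748/3,200 = 0.7662.
Q* = √(2DS / (H(1 − d/p))) = √(2 × 179,520 × 226 / (4.64 × 0.7662)).
= √(81,143,040 / 3.5554) ≈ 4777.288.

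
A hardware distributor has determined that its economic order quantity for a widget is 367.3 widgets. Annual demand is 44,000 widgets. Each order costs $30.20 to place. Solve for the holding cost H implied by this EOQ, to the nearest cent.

Squaring Q* = √(2DS/H) gives Q*² = 2DS/H.
From Q* = √(2DS/H): H = 2DS / Q*² = 2 × 44,000 × 30.2 / 367.3² = 19.6992.

H ≈ $19.70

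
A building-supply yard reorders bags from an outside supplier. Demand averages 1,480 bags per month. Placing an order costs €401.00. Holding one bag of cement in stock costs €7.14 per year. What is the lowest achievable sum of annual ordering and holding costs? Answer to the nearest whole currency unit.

TC* ≈ €10,085

Annual demand D = 1,480 × 12 = 17,760.
The optimal lot size = √(2DS/H) = √(2 × 17,760 × 401 / 7.14) ≈ 1412.41.
At Q*, ordering cost (D/Q*)S equals holding cost (Q*/2)H, each = √(DSH/2).
Minimum total = √(2DSH) = √(2 × 17,760 × 401 × 7.14) ≈ 10084.579.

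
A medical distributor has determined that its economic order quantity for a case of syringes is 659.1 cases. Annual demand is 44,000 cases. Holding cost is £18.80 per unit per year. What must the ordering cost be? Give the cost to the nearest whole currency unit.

S ≈ £93

Invert the EOQ relation Q*² = 2DS/H.
From Q* = √(2DS/H): S = Q*²H / (2D) = 659.1² × 18.8 / (2 × 44,000) = 92.8064.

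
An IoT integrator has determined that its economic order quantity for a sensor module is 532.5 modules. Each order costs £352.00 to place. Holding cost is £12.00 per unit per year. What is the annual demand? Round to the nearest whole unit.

D ≈ 4,833 modules per year

Squaring Q* = √(2DS/H) gives Q*² = 2DS/H.
From Q* = √(2DS/H): D = Q*²H / (2S) = 532.5² × 12 / (2 × 352) = 4833.345.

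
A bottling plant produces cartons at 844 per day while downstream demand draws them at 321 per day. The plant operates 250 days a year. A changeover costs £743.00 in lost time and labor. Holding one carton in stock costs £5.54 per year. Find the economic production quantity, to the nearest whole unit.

Annual demand D = 321 × 250 = 80,250.
Production build-up factor (1 − d/p) = 1 − 321/844 = 0.6197.
Q* = √(2DS / (H(1 − d/p))) = √(2 × 80,250 × 743 / (5.54 × 0.6197)).
= √(119,251,500 / 3.433) ≈ 5893.828.

Q* ≈ 5,894 cartons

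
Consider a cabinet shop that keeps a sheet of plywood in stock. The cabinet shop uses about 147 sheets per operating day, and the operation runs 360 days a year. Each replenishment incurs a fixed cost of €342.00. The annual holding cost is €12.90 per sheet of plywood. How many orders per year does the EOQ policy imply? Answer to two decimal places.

N ≈ 31.59 orders per year

Annual demand D = 147 × 360 = 52,920.
The optimal lot size = √(2DS/H) = √(2 × 52,920 × 342 / 12.9) ≈ 1675.11.
Orders per year = D / Q* = 52,920 / 1675.11 ≈ 31.592.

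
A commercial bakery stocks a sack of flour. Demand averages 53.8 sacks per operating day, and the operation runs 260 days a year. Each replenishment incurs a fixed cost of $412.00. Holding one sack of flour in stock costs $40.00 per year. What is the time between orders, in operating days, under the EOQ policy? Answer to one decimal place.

Annual demand D = 53.8 × 260 = 13,988.
The optimal lot size = √(2DS/H) = √(2 × 13,988 × 412 / 40) ≈ 536.80.
Cycle time = Q*/D × 260 = 536.80 / 13,988 × 260 ≈ 9.978 days.

T ≈ 10.0 days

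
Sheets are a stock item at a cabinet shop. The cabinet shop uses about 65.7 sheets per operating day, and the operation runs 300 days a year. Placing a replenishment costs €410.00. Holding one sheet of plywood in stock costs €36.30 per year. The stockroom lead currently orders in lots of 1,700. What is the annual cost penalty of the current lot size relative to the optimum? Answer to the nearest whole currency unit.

Extra cost ≈ €11,387 per year

Annual demand D = 65.7 × 300 = 19,710.
EOQ = √(2DS/H) = √(2 × 19,710 × 410 / 36.3) ≈ 667.26.
Cost at Q* = (D/Q*)S + (Q*/2)H = √(2DSH) ≈ €24,221.64.
Cost at Q = 1,700: (19,710/1,700)×410 + (1,700/2)×36.3 = €4,753.59 + €30,855.00 = €35,608.59.
Excess = €35,608.59 − €24,221.64 = €11,386.95.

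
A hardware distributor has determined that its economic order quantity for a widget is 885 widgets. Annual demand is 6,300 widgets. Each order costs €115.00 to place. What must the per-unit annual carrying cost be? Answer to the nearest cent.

Invert the EOQ relation Q*² = 2DS/H.
From Q* = √(2DS/H): H = 2DS / Q*² = 2 × 6,300 × 115 / 885² = 1.8500.

H ≈ €1.85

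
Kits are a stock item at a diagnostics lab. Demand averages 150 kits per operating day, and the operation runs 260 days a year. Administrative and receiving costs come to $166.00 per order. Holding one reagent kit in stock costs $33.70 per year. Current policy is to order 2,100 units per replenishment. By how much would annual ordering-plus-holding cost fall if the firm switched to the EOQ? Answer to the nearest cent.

Annual demand D = 150 × 260 = 39,000.
EOQ = √(2DS/H) = √(2 × 39,000 × 166 / 33.7) ≈ 619.85.
Cost at Q* = (D/Q*)S + (Q*/2)H = √(2DSH) ≈ $20,888.93.
Cost at Q = 2,100: (39,000/2,100)×166 + (2,100/2)×33.7 = $3,082.86 + $35,385.00 = $38,467.86.
Excess = $38,467.86 − $20,888.93 = $17,578.92.

Extra cost ≈ $17,578.92 per year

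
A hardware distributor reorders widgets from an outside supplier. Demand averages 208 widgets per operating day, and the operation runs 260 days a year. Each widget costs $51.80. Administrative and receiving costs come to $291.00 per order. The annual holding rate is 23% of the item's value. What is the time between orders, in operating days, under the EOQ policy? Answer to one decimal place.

T ≈ 7.8 days

Annual demand D = 208 × 260 = 54,080.
Holding cost H = 0.23 × $51.80 = $11.9140 per unit per year.
The optimal lot size = √(2DS/H) = √(2 × 54,080 × 291 / 11.914) ≈ 1625.37.
Cycle time = Q*/D × 260 = 1625.37 / 54,080 × 260 ≈ 7.814 days.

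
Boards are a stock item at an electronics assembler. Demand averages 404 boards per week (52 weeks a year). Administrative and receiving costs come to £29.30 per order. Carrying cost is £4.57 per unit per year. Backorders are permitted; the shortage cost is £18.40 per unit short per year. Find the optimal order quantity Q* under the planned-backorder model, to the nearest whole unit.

Q* ≈ 580 boards

Annual demand D = 404 × 52 = 21,008.
With planned backorders, Q* = √(2DS/H) · √((H+B)/B).
√(2DS/H) = √(2 × 21,008 × 29.3 / 4.57) = 519.019.
√((H+B)/B) = √((4.57+18.4)/18.4) = 1.1173.
Q* ≈ 579.902.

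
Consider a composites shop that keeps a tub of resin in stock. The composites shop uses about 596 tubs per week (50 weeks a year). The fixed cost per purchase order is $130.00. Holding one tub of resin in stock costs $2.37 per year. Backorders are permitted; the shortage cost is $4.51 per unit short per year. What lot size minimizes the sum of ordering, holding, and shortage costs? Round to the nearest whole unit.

Q* ≈ 2,233 tubs

Annual demand D = 596 × 50 = 29,800.
With planned backorders, Q* = √(2DS/H) · √((H+B)/B).
√(2DS/H) = √(2 × 29,800 × 130 / 2.37) = 1808.092.
√((H+B)/B) = √((2.37+4.51)/4.51) = 1.2351.
Q* ≈ 2233.195.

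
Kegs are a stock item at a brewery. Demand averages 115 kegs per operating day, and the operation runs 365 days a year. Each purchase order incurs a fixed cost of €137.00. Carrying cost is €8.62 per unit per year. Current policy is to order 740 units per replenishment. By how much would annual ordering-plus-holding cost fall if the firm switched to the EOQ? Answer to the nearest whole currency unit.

Annual demand D = 115 × 365 = 41,975.
EOQ = √(2DS/H) = √(2 × 41,975 × 137 / 8.62) ≈ 1155.09.
Cost at Q* = (D/Q*)S + (Q*/2)H = √(2DSH) ≈ €9,956.90.
Cost at Q = 740: (41,975/740)×137 + (740/2)×8.62 = €7,771.05 + €3,189.40 = €10,960.45.
Excess = €10,960.45 − €9,956.90 = €1,003.54.

Extra cost ≈ €1,004 per year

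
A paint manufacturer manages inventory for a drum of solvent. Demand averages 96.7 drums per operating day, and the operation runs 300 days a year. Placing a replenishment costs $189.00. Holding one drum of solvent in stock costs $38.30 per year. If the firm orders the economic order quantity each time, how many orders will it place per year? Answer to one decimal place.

N ≈ 54.2 orders per year

Annual demand D = 96.7 × 300 = 29,010.
The optimal lot size = √(2DS/H) = √(2 × 29,010 × 189 / 38.3) ≈ 535.08.
Orders per year = D / Q* = 29,010 / 535.08 ≈ 54.216.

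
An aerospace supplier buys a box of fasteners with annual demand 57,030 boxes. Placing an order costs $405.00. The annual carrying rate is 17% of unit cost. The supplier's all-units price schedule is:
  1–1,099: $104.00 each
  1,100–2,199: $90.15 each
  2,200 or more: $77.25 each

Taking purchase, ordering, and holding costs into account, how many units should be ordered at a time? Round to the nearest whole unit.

Holding cost per unit per year at price C is H = 0.17·C.
Evaluate total cost at each tier's feasible EOQ or, if the EOQ is below the tier, at the tier's minimum quantity.
Tier 1 ($104.00): EOQ = 1616.4 exceeds tier's upper bound 1099, so this tier is dominated.
EOQ at $90.15 = 1736.1 (feasible in tier 2): TC = 57,030×$90.15 + (57,030/1736.1)×405 + (1736.1/2)×0.17×$90.15 = $5,167,861.84.
EOQ at $77.25 = 1875.5 < 2200, so use break Q=2200: TC = 57,030×$77.25 + (57,030/2200.0)×405 + (2200.0/2)×0.17×$77.25 = $4,430,511.95.
Lowest total cost is $4,430,511.95 at Q = 2200.0.

Q* ≈ 2,200 boxes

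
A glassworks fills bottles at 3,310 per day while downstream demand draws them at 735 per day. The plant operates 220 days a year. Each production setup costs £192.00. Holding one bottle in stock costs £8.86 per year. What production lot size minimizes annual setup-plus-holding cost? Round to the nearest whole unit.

Q* ≈ 3,001 bottles

Annual demand D = 735 × 220 = 161,700.
Production build-up factor (1 − d/p) = 1 − 735/3,310 = 0.7779.
Q* = √(2DS / (H(1 − d/p))) = √(2 × 161,700 × 192 / (8.86 × 0.7779)).
= √(62,092,800 / 6.8926) ≈ 3001.436.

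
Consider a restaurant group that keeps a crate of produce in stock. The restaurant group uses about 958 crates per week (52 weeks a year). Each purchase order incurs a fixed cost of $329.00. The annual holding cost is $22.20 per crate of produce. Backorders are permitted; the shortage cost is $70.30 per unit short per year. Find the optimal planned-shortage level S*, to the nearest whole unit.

S* ≈ 335 crates

Annual demand D = 958 × 52 = 49,816.
With planned backorders, Q* = √(2DS/H) · √((H+B)/B).
√(2DS/H) = √(2 × 49,816 × 329 / 22.2) = 1215.125.
√((H+B)/B) = √((22.2+70.3)/70.3) = 1.1471.
Q* ≈ 1393.844.
S* = Q* · H/(H+B) = 1393.844 × 22.2/92.5 ≈ 334.522.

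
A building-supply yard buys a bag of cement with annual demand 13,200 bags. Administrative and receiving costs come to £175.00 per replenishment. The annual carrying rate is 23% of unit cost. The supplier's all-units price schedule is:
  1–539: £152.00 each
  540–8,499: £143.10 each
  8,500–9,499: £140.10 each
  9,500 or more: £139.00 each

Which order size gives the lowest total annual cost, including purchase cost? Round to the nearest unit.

Q* ≈ 540 bags

Holding cost per unit per year at price C is H = 0.23·C.
Evaluate total cost at each tier's feasible EOQ or, if the EOQ is below the tier, at the tier's minimum quantity.
EOQ at £152.00 = 363.5 (feasible in tier 1): TC = 13,200×£152.00 + (13,200/363.5)×175 + (363.5/2)×0.23×£152.00 = £2,019,108.86.
EOQ at £143.10 = 374.7 < 540, so use break Q=540: TC = 13,200×£143.10 + (13,200/540.0)×175 + (540.0/2)×0.23×£143.10 = £1,902,084.29.
EOQ at £140.10 = 378.7 < 8500, so use break Q=8500: TC = 13,200×£140.10 + (13,200/8500.0)×175 + (8500.0/2)×0.23×£140.10 = £1,986,539.51.
EOQ at £139.00 = 380.1 < 9500, so use break Q=9500: TC = 13,200×£139.00 + (13,200/9500.0)×175 + (9500.0/2)×0.23×£139.00 = £1,986,900.66.
Lowest total cost is £1,902,084.29 at Q = 540.0.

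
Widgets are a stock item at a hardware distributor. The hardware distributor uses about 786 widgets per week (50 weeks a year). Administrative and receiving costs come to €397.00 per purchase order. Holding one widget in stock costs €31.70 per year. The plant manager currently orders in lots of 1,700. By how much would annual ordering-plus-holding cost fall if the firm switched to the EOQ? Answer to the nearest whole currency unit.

Extra cost ≈ €4,672 per year

Annual demand D = 786 × 50 = 39,300.
EOQ = √(2DS/H) = √(2 × 39,300 × 397 / 31.7) ≈ 992.15.
Cost at Q* = (D/Q*)S + (Q*/2)H = √(2DSH) ≈ €31,451.12.
Cost at Q = 1,700: (39,300/1,700)×397 + (1,700/2)×31.7 = €9,177.71 + €26,945.00 = €36,122.71.
Excess = €36,122.71 − €31,451.12 = €4,671.58.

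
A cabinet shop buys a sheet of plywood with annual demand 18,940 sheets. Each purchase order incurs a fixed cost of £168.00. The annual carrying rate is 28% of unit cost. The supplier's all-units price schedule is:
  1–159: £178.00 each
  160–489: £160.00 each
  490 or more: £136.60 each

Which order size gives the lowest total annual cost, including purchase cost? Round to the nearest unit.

Holding cost per unit per year at price C is H = 0.28·C.
Evaluate total cost at each tier's feasible EOQ or, if the EOQ is below the tier, at the tier's minimum quantity.
Tier 1 (£178.00): EOQ = 357.3 exceeds tier's upper bound 159, so this tier is dominated.
EOQ at £160.00 = 376.9 (feasible in tier 2): TC = 18,940×£160.00 + (18,940/376.9)×168 + (376.9/2)×0.28×£160.00 = £3,047,284.91.
EOQ at £136.60 = 407.9 < 490, so use break Q=490: TC = 18,940×£136.60 + (18,940/490.0)×168 + (490.0/2)×0.28×£136.60 = £2,603,068.47.
Lowest total cost is £2,603,068.47 at Q = 490.0.

Q* ≈ 490 sheets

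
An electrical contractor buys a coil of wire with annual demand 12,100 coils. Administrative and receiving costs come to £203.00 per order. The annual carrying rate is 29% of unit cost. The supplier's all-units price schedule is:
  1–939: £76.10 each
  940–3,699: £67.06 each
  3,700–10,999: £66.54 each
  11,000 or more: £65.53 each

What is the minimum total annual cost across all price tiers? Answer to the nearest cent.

Holding cost per unit per year at price C is H = 0.29·C.
Candidates are each tier's EOQ (if it falls in that tier) and each price-break quantity.
EOQ at £76.10 = 471.8 (feasible in tier 1): TC = 12,100×£76.10 + (12,100/471.8)×203 + (471.8/2)×0.29×£76.10 = £931,222.31.
EOQ at £67.06 = 502.6 < 940, so use break Q=940: TC = 12,100×£67.06 + (12,100/940.0)×203 + (940.0/2)×0.29×£67.06 = £823,179.36.
EOQ at £66.54 = 504.6 < 3700, so use break Q=3700: TC = 12,100×£66.54 + (12,100/3700.0)×203 + (3700.0/2)×0.29×£66.54 = £841,496.57.
EOQ at £65.53 = 508.4 < 11000, so use break Q=11000: TC = 12,100×£65.53 + (12,100/11000.0)×203 + (11000.0/2)×0.29×£65.53 = £897,656.65.
Lowest total cost among the candidates is at Q = 940.0.

TC* ≈ £823,179.36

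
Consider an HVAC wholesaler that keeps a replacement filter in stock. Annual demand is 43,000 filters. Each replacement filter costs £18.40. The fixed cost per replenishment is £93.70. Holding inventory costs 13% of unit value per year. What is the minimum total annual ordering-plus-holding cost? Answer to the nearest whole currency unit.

Holding cost H = 0.13 × £18.40 = £2.3920 per unit per year.
EOQ = √(2DS/H) = √(2 × 43,000 × 93.7 / 2.392) ≈ 1835.43.
At the optimum the two cost components are equal, so total cost = 2·(Q*/2)H = Q*·H.
Minimum total = √(2DSH) = √(2 × 43,000 × 93.7 × 2.392) ≈ 4390.355.

TC* ≈ £4,390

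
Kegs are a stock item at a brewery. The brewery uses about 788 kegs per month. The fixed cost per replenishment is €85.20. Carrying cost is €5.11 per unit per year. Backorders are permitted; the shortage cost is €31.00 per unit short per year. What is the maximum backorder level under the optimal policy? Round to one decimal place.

Annual demand D = 788 × 12 = 9,456.
With planned backorders, Q* = √(2DS/H) · √((H+B)/B).
√(2DS/H) = √(2 × 9,456 × 85.2 / 5.11) = 561.537.
√((H+B)/B) = √((5.11+31)/31) = 1.0793.
Q* ≈ 606.054.
S* = Q* · H/(H+B) = 606.054 × 5.11/36.11 ≈ 85.764.

S* ≈ 85.8 kegs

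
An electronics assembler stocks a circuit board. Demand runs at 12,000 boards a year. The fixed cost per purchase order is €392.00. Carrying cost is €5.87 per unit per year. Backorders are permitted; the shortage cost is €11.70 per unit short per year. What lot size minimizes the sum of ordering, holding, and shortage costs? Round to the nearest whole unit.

With planned backorders, Q* = √(2DS/H) · √((H+B)/B).
√(2DS/H) = √(2 × 12,000 × 392 / 5.87) = 1265.988.
√((H+B)/B) = √((5.87+11.7)/11.7) = 1.2254.
Q* ≈ 1551.396.

Q* ≈ 1,551 boards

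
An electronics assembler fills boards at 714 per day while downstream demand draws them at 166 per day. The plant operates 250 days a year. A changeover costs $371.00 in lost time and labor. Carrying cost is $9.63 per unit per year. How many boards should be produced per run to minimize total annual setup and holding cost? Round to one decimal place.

Q* ≈ 2,041.1 boards

Annual demand D = 166 × 250 = 41,500.
Production build-up factor (1 − d/p) = 1 − 166/714 = 0.7675.
Q* = √(2DS / (H(1 − d/p))) = √(2 × 41,500 × 371 / (9.63 × 0.7675)).
= √(30,793,000 / 7.3911) ≈ 2041.135.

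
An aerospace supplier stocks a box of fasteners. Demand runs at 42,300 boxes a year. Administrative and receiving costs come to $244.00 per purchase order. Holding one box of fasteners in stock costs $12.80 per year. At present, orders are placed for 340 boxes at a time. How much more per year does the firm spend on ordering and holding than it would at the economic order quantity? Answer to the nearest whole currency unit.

Extra cost ≈ $16,278 per year

EOQ = √(2DS/H) = √(2 × 42,300 × 244 / 12.8) ≈ 1269.92.
Cost at Q* = (D/Q*)S + (Q*/2)H = √(2DSH) ≈ $16,254.93.
Cost at Q = 340: (42,300/340)×244 + (340/2)×12.8 = $30,356.47 + $2,176.00 = $32,532.47.
Excess = $32,532.47 − $16,254.93 = $16,277.54.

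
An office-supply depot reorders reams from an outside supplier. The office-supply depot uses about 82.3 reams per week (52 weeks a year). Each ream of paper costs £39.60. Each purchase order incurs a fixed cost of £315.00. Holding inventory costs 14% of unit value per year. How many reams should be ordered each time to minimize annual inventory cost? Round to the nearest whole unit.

Annual demand D = 82.3 × 52 = 4,279.6.
Holding cost H = 0.14 × £39.60 = £5.5440 per unit per year.
EOQ = √(2DS / H) = √(2 × 4,279.6 × 315 / 5.544).
= √(2,696,148 / 5.544) = √486,318.1818 ≈ 697.365.

Q* ≈ 697 reams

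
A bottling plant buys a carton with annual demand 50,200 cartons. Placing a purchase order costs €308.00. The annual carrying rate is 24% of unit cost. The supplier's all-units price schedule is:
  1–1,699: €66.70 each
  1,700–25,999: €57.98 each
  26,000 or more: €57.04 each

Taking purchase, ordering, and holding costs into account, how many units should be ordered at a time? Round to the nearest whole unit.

Holding cost per unit per year at price C is H = 0.24·C.
Evaluate total cost at each tier's feasible EOQ or, if the EOQ is below the tier, at the tier's minimum quantity.
EOQ at €66.70 = 1389.9 (feasible in tier 1): TC = 50,200×€66.70 + (50,200/1389.9)×308 + (1389.9/2)×0.24×€66.70 = €3,370,589.01.
EOQ at €57.98 = 1490.7 < 1700, so use break Q=1700: TC = 50,200×€57.98 + (50,200/1700.0)×308 + (1700.0/2)×0.24×€57.98 = €2,931,518.98.
EOQ at €57.04 = 1503.0 < 26000, so use break Q=26000: TC = 50,200×€57.04 + (50,200/26000.0)×308 + (26000.0/2)×0.24×€57.04 = €3,041,967.48.
Lowest total cost is €2,931,518.98 at Q = 1700.0.

Q* ≈ 1,700 cartons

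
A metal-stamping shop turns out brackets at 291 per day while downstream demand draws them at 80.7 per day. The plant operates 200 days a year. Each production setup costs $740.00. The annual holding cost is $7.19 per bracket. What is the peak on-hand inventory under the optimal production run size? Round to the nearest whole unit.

I_max ≈ 1,549 brackets

Annual demand D = 80.7 × 200 = 16,140.
Production build-up factor (1 − d/p) = 1 − 80.7/291 = 0.7227.
Q* = √(2DS / (H(1 − d/p))) = √(2 × 16,140 × 740 / (7.19 × 0.7227)).
= √(23,887,200 / 5.1961) ≈ 2144.100.
Maximum inventory = Q*(1 − d/p) = 2144.100 × 0.7227 ≈ 1549.499.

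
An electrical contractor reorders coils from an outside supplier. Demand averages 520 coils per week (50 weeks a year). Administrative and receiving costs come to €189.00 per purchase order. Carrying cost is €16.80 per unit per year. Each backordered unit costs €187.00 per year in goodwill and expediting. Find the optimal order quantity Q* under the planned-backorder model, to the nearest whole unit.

Q* ≈ 798 coils

Annual demand D = 520 × 50 = 26,000.
With planned backorders, Q* = √(2DS/H) · √((H+B)/B).
√(2DS/H) = √(2 × 26,000 × 189 / 16.8) = 764.853.
√((H+B)/B) = √((16.8+187)/187) = 1.0440.
Q* ≈ 798.471.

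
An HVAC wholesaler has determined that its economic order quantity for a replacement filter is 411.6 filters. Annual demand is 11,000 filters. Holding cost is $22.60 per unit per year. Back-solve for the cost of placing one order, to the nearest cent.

Squaring Q* = √(2DS/H) gives Q*² = 2DS/H.
From Q* = √(2DS/H): S = Q*²H / (2D) = 411.6² × 22.6 / (2 × 11,000) = 174.0350.

S ≈ $174.03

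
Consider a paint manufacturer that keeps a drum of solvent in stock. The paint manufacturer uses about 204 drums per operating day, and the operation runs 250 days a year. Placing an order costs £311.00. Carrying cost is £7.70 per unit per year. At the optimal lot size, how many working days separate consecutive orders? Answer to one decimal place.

T ≈ 9.9 days

Annual demand D = 204 × 250 = 51,000.
The optimal lot size = √(2DS/H) = √(2 × 51,000 × 311 / 7.7) ≈ 2029.71.
Cycle time = Q*/D × 250 = 2029.71 / 51,000 × 250 ≈ 9.950 days.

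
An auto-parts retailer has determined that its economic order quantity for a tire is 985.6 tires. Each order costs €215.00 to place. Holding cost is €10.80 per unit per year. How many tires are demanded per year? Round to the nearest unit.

D ≈ 24,398 tires per year

Squaring Q* = √(2DS/H) gives Q*² = 2DS/H.
From Q* = √(2DS/H): D = Q*²H / (2S) = 985.6² × 10.8 / (2 × 215) = 24398.138.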